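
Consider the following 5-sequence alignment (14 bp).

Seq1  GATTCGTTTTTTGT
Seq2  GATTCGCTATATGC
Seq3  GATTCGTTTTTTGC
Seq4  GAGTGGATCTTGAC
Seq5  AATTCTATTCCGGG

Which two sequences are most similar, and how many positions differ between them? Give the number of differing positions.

1

Pairwise Hamming distances:
  Seq1 vs Seq2: 4
  Seq1 vs Seq3: 1
  Seq1 vs Seq4: 7
  Seq1 vs Seq5: 7
  Seq2 vs Seq3: 3
  Seq2 vs Seq4: 7
  Seq2 vs Seq5: 8
  Seq3 vs Seq4: 6
  Seq3 vs Seq5: 7
  Seq4 vs Seq5: 9
The smallest is 1, between Seq1 and Seq3.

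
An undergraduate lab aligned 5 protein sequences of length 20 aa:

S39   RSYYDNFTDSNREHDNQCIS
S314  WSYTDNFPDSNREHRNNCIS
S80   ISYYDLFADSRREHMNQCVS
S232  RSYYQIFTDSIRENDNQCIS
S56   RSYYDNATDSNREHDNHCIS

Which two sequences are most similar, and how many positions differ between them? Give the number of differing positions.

2

Pairwise Hamming distances:
  S39 vs S314: 5
  S39 vs S80: 6
  S39 vs S232: 4
  S39 vs S56: 2
  S314 vs S80: 8
  S314 vs S232: 9
  S314 vs S56: 6
  S80 vs S232: 8
  S80 vs S56: 8
  S232 vs S56: 6
The smallest is 2, between S39 and S56.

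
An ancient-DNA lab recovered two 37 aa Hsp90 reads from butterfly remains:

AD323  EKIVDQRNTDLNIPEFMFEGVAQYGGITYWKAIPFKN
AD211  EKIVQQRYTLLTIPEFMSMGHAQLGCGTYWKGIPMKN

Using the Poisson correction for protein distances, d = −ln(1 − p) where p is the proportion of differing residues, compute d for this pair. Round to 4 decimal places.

0.3920

Mismatches occur at site 5 (D→Q), site 8 (N→Y), site 10 (D→L), site 12 (N→T), site 18 (F→S), site 19 (E→M), site 21 (V→H), site 24 (Y→L), site 26 (G→C), site 27 (I→G), site 32 (A→G), site 35 (F→M).
p = 12/37 = 0.324324.
d = −ln(1 − 0.324324) = −ln(0.675676) = 0.3920.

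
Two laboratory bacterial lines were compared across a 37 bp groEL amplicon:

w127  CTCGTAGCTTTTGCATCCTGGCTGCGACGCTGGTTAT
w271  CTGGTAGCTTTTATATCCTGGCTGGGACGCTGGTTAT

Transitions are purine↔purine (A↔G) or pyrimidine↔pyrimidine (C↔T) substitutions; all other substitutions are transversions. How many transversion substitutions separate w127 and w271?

The sequences differ at positions 3 (C/G, transversion), 13 (G/A, transition), 14 (C/T, transition), 25 (C/G, transversion).
Of the 4 differences, 2 transitions and 2 transversions, so the answer is 2.

2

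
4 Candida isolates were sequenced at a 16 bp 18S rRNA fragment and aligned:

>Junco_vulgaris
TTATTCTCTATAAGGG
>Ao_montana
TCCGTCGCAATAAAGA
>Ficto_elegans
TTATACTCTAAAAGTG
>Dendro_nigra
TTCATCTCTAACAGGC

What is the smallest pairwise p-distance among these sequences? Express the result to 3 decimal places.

Pairwise Hamming distances:
  Junco_vulgaris vs Ao_montana: 7
  Junco_vulgaris vs Ficto_elegans: 3
  Junco_vulgaris vs Dendro_nigra: 5
  Ao_montana vs Ficto_elegans: 10
  Ao_montana vs Dendro_nigra: 8
  Ficto_elegans vs Dendro_nigra: 6
The smallest is 3 mismatches, between Junco_vulgaris and Ficto_elegans; p = 3/16 = 0.188.

0.188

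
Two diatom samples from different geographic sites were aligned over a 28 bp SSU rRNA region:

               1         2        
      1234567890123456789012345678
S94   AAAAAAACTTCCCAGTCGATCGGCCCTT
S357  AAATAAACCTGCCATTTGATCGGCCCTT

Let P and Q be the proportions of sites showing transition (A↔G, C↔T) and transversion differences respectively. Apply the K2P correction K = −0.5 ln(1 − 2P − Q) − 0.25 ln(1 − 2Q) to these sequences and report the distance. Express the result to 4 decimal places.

The sequences differ at positions 4 (A/T, transversion), 9 (T/C, transition), 11 (C/G, transversion), 15 (G/T, transversion), 17 (C/T, transition).
Of the 5 differences, 2 transitions and 3 transversions over 28 sites: P = 2/28 = 0.071429, Q = 3/28 = 0.107143.
d = −0.5·ln(0.749999) − 0.25·ln(0.785714) = −0.5·(-0.287683) − 0.25·(-0.241162) = 0.2041.

0.2041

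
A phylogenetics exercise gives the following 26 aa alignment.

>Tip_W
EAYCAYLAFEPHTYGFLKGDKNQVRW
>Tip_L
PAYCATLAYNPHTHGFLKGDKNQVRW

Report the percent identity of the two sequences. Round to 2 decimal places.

The sequences differ at positions 1 (E/P), 6 (Y/T), 9 (F/Y), 10 (E/N), 14 (Y/H).
21 of the 26 sites match, so the percent identity is 21/26 × 100 = 80.77%.

80.77%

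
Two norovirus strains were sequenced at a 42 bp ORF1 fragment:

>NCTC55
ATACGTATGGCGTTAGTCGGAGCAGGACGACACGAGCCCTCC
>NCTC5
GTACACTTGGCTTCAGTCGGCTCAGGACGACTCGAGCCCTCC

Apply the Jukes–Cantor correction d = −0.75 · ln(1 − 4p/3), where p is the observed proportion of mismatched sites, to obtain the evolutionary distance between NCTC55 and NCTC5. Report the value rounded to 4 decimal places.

0.2524

Mismatches occur at site 1 (A↔G), site 5 (G↔A), site 6 (T↔C), site 7 (A↔T), site 12 (G↔T), site 14 (T↔C), site 21 (A↔C), site 22 (G↔T), site 32 (A↔T).
p = 9/42 = 0.214286.
d = −0.75 · ln(1 − (4/3)·0.214286) = −0.75 · ln(0.714285) = −0.75 · (-0.336473) = 0.2524.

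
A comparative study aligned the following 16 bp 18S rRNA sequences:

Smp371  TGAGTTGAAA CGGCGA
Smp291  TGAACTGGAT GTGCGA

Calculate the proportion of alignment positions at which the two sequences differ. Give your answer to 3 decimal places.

0.375

Differing sites — 4:G/A; 5:T/C; 8:A/G; 10:A/T; 11:C/G; 12:G/T.
There are 6 differences over 16 sites, so p = 6/16 = 0.375.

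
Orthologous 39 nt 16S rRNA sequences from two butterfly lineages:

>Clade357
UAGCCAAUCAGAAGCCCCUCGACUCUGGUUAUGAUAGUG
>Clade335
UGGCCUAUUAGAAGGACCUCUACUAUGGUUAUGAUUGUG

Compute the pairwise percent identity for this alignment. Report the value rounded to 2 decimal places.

79.49%

Differing sites — 2:A/G; 6:A/U; 9:C/U; 15:C/G; 16:C/A; 21:G/U; 25:C/A; 36:A/U.
31 of the 39 sites match, so the percent identity is 31/39 × 100 = 79.49%.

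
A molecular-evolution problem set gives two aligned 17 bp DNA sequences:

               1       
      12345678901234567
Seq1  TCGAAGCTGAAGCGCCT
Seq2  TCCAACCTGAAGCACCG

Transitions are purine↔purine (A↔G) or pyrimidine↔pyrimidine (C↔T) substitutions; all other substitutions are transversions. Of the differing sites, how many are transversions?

3

Differing sites — 3:G/C (Tv); 6:G/C (Tv); 14:G/A (Ti); 17:T/G (Tv).
Of the 4 differences, 1 transition and 3 transversions, so the answer is 3.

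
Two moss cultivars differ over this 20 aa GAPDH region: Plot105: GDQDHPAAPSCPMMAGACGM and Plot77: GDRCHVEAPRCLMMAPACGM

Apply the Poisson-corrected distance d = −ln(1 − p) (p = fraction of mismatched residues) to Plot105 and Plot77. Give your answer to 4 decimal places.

0.4308

The sequences differ at positions 3 (Q/R), 4 (D/C), 6 (P/V), 7 (A/E), 10 (S/R), 12 (P/L), 16 (G/P).
p = 7/20 = 0.350000.
d = −ln(1 − 0.350000) = −ln(0.650000) = 0.4308.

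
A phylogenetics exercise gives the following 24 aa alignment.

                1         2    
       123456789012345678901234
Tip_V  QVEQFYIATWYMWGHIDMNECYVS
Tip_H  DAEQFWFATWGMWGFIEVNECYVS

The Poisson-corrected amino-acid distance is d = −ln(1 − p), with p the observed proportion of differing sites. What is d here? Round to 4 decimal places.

0.4055

The sequences differ at positions 1 (Q/D), 2 (V/A), 6 (Y/W), 7 (I/F), 11 (Y/G), 15 (H/F), 17 (D/E), 18 (M/V).
p = 8/24 = 0.333333.
d = −ln(1 − 0.333333) = −ln(0.666667) = 0.4055.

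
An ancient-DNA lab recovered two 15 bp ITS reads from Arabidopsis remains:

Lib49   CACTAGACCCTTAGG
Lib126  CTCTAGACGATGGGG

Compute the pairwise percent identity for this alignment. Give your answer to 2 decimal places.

66.67%

The sequences differ at positions 2 (A/T), 9 (C/G), 10 (C/A), 12 (T/G), 13 (A/G).
10 of the 15 sites match, so the percent identity is 10/15 × 100 = 66.67%.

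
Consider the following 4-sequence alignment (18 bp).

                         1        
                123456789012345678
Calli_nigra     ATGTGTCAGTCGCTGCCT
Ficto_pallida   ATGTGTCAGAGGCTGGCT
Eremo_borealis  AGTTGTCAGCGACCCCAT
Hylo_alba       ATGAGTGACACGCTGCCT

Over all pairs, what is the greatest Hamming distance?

Pairwise Hamming distances:
  Calli_nigra vs Ficto_pallida: 3
  Calli_nigra vs Eremo_borealis: 8
  Calli_nigra vs Hylo_alba: 4
  Ficto_pallida vs Eremo_borealis: 8
  Ficto_pallida vs Hylo_alba: 5
  Eremo_borealis vs Hylo_alba: 11
The largest is 11, between Eremo_borealis and Hylo_alba.

11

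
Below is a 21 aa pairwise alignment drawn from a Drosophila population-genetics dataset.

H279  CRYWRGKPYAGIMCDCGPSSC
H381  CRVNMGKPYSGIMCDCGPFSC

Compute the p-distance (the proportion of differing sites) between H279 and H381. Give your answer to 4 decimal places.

The sequences differ at positions 3 (Y/V), 4 (W/N), 5 (R/M), 10 (A/S), 19 (S/F).
There are 5 differences over 21 sites, so p = 5/21 = 0.2381.

0.2381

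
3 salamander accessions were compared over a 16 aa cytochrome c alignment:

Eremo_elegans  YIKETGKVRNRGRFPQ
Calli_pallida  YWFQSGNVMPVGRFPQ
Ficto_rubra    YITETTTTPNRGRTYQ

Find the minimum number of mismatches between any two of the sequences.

7

Pairwise Hamming distances:
  Eremo_elegans vs Calli_pallida: 8
  Eremo_elegans vs Ficto_rubra: 7
  Calli_pallida vs Ficto_rubra: 12
The smallest is 7, between Eremo_elegans and Ficto_rubra.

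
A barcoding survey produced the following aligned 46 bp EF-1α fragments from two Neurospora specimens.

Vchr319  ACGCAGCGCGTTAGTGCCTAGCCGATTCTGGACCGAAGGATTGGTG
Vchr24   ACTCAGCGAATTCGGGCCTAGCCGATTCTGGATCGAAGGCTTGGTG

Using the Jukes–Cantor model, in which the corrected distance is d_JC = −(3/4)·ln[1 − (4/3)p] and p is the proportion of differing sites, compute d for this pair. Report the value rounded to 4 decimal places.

Differing sites — 3:G/T; 9:C/A; 10:G/A; 13:A/C; 15:T/G; 33:C/T; 40:A/C.
p = 7/46 = 0.152174.
d = −0.75 · ln(1 − (4/3)·0.152174) = −0.75 · ln(0.797101) = −0.75 · (-0.226774) = 0.1701.

0.1701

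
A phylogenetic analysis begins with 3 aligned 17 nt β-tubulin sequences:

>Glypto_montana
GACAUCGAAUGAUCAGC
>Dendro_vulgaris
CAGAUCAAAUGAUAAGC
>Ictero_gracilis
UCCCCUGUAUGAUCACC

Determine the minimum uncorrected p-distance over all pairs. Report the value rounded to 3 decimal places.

0.235

Pairwise Hamming distances:
  Glypto_montana vs Dendro_vulgaris: 4
  Glypto_montana vs Ictero_gracilis: 7
  Dendro_vulgaris vs Ictero_gracilis: 10
The smallest is 4 mismatches, between Glypto_montana and Dendro_vulgaris; p = 4/17 = 0.235.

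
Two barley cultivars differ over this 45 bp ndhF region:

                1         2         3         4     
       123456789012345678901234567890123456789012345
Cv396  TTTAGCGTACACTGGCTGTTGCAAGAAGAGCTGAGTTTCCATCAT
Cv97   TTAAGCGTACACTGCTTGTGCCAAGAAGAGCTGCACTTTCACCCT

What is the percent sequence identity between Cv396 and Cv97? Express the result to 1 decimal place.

Mismatches occur at site 3 (T/A), site 15 (G/C), site 16 (C/T), site 20 (T/G), site 21 (G/C), site 34 (A/C), site 35 (G/A), site 36 (T/C), site 39 (C/T), site 42 (T/C), site 44 (A/C).
34 of the 45 sites match, so the percent identity is 34/45 × 100 = 75.6%.

75.6%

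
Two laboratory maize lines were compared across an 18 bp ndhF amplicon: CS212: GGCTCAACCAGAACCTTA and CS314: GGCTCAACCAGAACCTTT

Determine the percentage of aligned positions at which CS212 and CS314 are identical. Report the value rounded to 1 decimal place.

The sequences differ at position 18 (A/T).
17 of the 18 sites match, so the percent identity is 17/18 × 100 = 94.4%.

94.4%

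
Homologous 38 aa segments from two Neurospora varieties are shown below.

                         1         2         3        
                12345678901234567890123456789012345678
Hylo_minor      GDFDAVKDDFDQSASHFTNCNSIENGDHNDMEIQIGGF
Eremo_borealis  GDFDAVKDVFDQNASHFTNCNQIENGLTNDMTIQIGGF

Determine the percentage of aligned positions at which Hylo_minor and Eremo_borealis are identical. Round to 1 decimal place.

The sequences differ at positions 9 (D/V), 13 (S/N), 22 (S/Q), 27 (D/L), 28 (H/T), 32 (E/T).
32 of the 38 sites match, so the percent identity is 32/38 × 100 = 84.2%.

84.2%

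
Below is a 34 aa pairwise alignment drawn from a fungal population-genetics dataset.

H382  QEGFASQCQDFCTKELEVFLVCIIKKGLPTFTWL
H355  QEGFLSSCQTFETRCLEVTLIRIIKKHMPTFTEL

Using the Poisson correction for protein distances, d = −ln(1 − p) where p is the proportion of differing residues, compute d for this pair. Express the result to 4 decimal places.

Mismatches occur at site 5 (A→L), site 7 (Q→S), site 10 (D→T), site 12 (C→E), site 14 (K→R), site 15 (E→C), site 19 (F→T), site 21 (V→I), site 22 (C→R), site 27 (G→H), site 28 (L→M), site 33 (W→E).
p = 12/34 = 0.352941.
d = −ln(1 − 0.352941) = −ln(0.647059) = 0.4353.

0.4353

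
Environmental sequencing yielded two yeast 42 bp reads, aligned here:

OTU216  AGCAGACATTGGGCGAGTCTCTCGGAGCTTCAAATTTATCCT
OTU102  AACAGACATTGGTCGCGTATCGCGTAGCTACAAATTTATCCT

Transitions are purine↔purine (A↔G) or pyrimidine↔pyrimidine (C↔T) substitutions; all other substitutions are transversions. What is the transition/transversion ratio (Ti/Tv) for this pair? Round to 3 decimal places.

The sequences differ at positions 2 (G/A, transition), 13 (G/T, transversion), 16 (A/C, transversion), 19 (C/A, transversion), 22 (T/G, transversion), 25 (G/T, transversion), 30 (T/A, transversion).
Of the 7 differences, 1 transition and 6 transversions, so Ti/Tv = 1/6 = 0.167.

0.167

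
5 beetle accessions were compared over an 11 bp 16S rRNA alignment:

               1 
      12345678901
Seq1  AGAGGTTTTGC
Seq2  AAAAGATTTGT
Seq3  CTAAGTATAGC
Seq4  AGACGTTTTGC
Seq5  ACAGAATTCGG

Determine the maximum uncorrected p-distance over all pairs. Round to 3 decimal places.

0.727

Pairwise Hamming distances:
  Seq1 vs Seq2: 4
  Seq1 vs Seq3: 5
  Seq1 vs Seq4: 1
  Seq1 vs Seq5: 5
  Seq2 vs Seq3: 6
  Seq2 vs Seq4: 4
  Seq2 vs Seq5: 5
  Seq3 vs Seq4: 5
  Seq3 vs Seq5: 8
  Seq4 vs Seq5: 6
The largest is 8 mismatches, between Seq3 and Seq5; p = 8/11 = 0.727.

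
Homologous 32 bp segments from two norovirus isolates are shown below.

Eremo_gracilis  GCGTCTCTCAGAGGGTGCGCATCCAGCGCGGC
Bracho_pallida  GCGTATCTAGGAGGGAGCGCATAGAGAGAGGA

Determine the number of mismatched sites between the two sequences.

9

Mismatches occur at site 5 (C→A), site 9 (C→A), site 10 (A→G), site 16 (T→A), site 23 (C→A), site 24 (C→G), site 27 (C→A), site 29 (C→A), site 32 (C→A).
That gives 9 mismatches out of 32 aligned sites, so the Hamming distance is 9.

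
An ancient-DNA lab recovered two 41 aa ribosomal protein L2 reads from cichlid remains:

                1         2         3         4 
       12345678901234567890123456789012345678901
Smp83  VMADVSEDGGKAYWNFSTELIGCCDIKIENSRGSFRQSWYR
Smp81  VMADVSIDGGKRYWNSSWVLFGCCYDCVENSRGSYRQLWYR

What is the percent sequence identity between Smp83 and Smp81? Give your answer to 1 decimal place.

70.7%

Differing sites — 7:E/I; 12:A/R; 16:F/S; 18:T/W; 19:E/V; 21:I/F; 25:D/Y; 26:I/D; 27:K/C; 28:I/V; 35:F/Y; 38:S/L.
29 of the 41 sites match, so the percent identity is 29/41 × 100 = 70.7%.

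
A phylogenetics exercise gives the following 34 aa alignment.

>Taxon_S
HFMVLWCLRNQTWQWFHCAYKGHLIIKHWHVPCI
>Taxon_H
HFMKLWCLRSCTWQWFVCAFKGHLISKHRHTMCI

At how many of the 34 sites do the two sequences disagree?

Differing sites — 4:V/K; 10:N/S; 11:Q/C; 17:H/V; 20:Y/F; 26:I/S; 29:W/R; 31:V/T; 32:P/M.
That gives 9 mismatches out of 34 aligned sites, so the Hamming distance is 9.

9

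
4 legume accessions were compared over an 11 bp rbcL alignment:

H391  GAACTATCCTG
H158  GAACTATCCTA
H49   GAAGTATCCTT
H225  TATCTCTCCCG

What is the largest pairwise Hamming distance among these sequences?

Pairwise Hamming distances:
  H391 vs H158: 1
  H391 vs H49: 2
  H391 vs H225: 4
  H158 vs H49: 2
  H158 vs H225: 5
  H49 vs H225: 6
The largest is 6, between H49 and H225.

6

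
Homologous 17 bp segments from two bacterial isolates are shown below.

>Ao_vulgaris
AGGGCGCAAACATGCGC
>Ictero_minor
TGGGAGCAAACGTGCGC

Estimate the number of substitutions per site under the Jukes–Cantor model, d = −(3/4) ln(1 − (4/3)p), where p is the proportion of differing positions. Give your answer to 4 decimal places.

Mismatches occur at site 1 (A→T), site 5 (C→A), site 12 (A→G).
p = 3/17 = 0.176471.
d = −0.75 · ln(1 − (4/3)·0.176471) = −0.75 · ln(0.764705) = −0.75 · (-0.268265) = 0.2012.

0.2012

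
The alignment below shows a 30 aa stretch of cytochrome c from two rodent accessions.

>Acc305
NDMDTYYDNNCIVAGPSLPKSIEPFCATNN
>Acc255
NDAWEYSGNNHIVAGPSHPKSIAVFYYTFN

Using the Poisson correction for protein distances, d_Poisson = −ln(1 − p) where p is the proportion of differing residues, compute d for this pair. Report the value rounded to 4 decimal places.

0.5108

Differing sites — 3:M/A; 4:D/W; 5:T/E; 7:Y/S; 8:D/G; 11:C/H; 18:L/H; 23:E/A; 24:P/V; 26:C/Y; 27:A/Y; 29:N/F.
p = 12/30 = 0.400000.
d = −ln(1 − 0.400000) = −ln(0.600000) = 0.5108.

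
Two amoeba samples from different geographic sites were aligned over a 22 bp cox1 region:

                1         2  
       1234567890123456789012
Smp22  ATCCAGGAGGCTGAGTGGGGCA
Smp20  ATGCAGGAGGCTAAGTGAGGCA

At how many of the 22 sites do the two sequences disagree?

3

Mismatches occur at site 3 (C↔G), site 13 (G↔A), site 18 (G↔A).
That gives 3 mismatches out of 22 aligned sites, so the Hamming distance is 3.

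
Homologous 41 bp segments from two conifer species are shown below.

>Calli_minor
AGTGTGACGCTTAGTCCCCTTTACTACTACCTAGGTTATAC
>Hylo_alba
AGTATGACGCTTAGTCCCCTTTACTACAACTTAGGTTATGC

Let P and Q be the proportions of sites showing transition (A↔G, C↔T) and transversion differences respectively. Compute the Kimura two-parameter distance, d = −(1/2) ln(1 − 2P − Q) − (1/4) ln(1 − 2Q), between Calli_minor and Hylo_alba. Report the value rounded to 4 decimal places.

0.1061

The sequences differ at positions 4 (G/A, transition), 28 (T/A, transversion), 31 (C/T, transition), 40 (A/G, transition).
Of the 4 differences, 3 transitions and 1 transversion over 41 sites: P = 3/41 = 0.073171, Q = 1/41 = 0.024390.
d = −0.5·ln(0.829268) − 0.25·ln(0.951220) = −0.5·(-0.187212) − 0.25·(-0.050010) = 0.1061.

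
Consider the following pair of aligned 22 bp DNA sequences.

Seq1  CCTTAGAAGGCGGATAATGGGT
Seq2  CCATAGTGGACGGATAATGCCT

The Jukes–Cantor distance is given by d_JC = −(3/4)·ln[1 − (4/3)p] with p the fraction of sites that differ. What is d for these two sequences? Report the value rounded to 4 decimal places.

0.3390

Mismatches occur at site 3 (T/A), site 7 (A/T), site 8 (A/G), site 10 (G/A), site 20 (G/C), site 21 (G/C).
p = 6/22 = 0.272727.
d = −0.75 · ln(1 − (4/3)·0.272727) = −0.75 · ln(0.636364) = −0.75 · (-0.451985) = 0.3390.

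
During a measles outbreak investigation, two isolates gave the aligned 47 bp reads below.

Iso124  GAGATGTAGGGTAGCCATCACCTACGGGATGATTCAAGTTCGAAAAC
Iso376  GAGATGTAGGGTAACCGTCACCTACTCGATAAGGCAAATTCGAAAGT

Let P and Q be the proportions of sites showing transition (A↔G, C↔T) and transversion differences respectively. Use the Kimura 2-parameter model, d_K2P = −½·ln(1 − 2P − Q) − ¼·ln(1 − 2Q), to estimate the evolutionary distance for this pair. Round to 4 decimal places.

The sequences differ at positions 14 (G/A, transition), 17 (A/G, transition), 26 (G/T, transversion), 27 (G/C, transversion), 31 (G/A, transition), 33 (T/G, transversion), 34 (T/G, transversion), 38 (G/A, transition), 46 (A/G, transition), 47 (C/T, transition).
Of the 10 differences, 6 transitions and 4 transversions over 47 sites: P = 6/47 = 0.127660, Q = 4/47 = 0.085106.
d = −0.5·ln(0.659574) − 0.25·ln(0.829788) = −0.5·(-0.416161) − 0.25·(-0.186585) = 0.2547.

0.2547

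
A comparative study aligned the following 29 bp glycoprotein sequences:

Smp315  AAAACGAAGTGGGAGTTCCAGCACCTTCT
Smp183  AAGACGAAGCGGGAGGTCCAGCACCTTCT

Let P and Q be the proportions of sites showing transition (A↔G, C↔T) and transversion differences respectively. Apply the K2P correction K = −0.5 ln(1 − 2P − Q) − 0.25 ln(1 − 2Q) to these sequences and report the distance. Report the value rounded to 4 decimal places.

Mismatches occur at site 3 (A/G, transition), site 10 (T/C, transition), site 16 (T/G, transversion).
Of the 3 differences, 2 transitions and 1 transversion over 29 sites: P = 2/29 = 0.068966, Q = 1/29 = 0.034483.
d = −0.5·ln(0.827585) − 0.25·ln(0.931034) = −0.5·(-0.189243) − 0.25·(-0.071459) = 0.1125.

0.1125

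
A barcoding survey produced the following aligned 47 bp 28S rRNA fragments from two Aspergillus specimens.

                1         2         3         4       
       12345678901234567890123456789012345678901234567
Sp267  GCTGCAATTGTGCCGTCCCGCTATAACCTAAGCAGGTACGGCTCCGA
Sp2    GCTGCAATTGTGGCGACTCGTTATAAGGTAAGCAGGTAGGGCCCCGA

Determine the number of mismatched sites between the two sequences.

Mismatches occur at site 13 (C→G), site 16 (T→A), site 18 (C→T), site 21 (C→T), site 27 (C→G), site 28 (C→G), site 39 (C→G), site 43 (T→C).
That gives 8 mismatches out of 47 aligned sites, so the Hamming distance is 8.

8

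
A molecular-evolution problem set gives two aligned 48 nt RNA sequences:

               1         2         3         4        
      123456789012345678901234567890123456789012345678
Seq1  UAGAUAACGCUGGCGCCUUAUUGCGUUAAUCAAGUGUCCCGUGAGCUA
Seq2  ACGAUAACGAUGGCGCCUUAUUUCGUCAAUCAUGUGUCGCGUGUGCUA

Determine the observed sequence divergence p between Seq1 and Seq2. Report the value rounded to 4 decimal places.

The sequences differ at positions 1 (U/A), 2 (A/C), 10 (C/A), 23 (G/U), 27 (U/C), 33 (A/U), 39 (C/G), 44 (A/U).
There are 8 differences over 48 sites, so p = 8/48 = 0.1667.

0.1667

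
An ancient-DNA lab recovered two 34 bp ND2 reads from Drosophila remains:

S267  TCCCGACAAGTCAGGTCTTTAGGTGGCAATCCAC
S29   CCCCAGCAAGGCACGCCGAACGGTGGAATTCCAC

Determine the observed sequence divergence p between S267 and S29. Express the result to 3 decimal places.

Mismatches occur at site 1 (T/C), site 5 (G/A), site 6 (A/G), site 11 (T/G), site 14 (G/C), site 16 (T/C), site 18 (T/G), site 19 (T/A), site 20 (T/A), site 21 (A/C), site 27 (C/A), site 29 (A/T).
There are 12 differences over 34 sites, so p = 12/34 = 0.353.

0.353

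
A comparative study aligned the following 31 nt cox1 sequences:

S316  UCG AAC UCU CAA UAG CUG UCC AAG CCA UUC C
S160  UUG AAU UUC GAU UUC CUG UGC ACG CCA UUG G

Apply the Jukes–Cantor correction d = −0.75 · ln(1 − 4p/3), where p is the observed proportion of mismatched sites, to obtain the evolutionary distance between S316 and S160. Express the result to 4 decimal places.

0.5445

Mismatches occur at site 2 (C↔U), site 6 (C↔U), site 8 (C↔U), site 9 (U↔C), site 10 (C↔G), site 12 (A↔U), site 14 (A↔U), site 15 (G↔C), site 20 (C↔G), site 23 (A↔C), site 30 (C↔G), site 31 (C↔G).
p = 12/31 = 0.387097.
d = −0.75 · ln(1 − (4/3)·0.387097) = −0.75 · ln(0.483871) = −0.75 · (-0.725937) = 0.5445.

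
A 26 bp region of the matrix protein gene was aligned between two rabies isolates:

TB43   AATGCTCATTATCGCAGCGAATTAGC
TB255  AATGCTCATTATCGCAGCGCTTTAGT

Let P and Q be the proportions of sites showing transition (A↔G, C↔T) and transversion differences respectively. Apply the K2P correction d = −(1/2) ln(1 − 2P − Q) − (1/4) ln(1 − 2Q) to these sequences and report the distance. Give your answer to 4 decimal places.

Differing sites — 20:A/C (Tv); 21:A/T (Tv); 26:C/T (Ti).
Of the 3 differences, 1 transition and 2 transversions over 26 sites: P = 1/26 = 0.038462, Q = 2/26 = 0.076923.
d = −0.5·ln(0.846153) − 0.25·ln(0.846154) = −0.5·(-0.167055) − 0.25·(-0.167054) = 0.1253.

0.1253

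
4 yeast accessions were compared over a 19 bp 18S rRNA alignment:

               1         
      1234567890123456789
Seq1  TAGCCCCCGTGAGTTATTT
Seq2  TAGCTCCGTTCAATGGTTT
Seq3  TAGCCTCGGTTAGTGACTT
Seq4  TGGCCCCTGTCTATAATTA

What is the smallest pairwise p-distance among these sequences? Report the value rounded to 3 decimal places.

0.263

Pairwise Hamming distances:
  Seq1 vs Seq2: 7
  Seq1 vs Seq3: 5
  Seq1 vs Seq4: 7
  Seq2 vs Seq3: 7
  Seq2 vs Seq4: 8
  Seq3 vs Seq4: 9
The smallest is 5 mismatches, between Seq1 and Seq3; p = 5/19 = 0.263.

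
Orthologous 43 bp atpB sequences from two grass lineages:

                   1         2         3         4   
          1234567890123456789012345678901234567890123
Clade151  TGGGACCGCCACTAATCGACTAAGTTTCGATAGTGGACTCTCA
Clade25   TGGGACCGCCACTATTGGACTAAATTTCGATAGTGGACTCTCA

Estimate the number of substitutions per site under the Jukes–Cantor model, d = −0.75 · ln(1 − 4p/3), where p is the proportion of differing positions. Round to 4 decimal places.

0.0732

Differing sites — 15:A/T; 17:C/G; 24:G/A.
p = 3/43 = 0.069767.
d = −0.75 · ln(1 − (4/3)·0.069767) = −0.75 · ln(0.906977) = −0.75 · (-0.097638) = 0.0732.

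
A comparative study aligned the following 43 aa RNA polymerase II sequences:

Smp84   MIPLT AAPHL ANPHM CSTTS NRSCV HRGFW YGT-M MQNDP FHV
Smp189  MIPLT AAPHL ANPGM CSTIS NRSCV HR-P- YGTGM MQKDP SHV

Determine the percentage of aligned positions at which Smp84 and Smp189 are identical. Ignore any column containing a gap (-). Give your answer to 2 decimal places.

87.50%

Excluding the 3 gap columns leaves 40 comparable sites.
Mismatches occur at site 14 (H→G), site 19 (T→I), site 29 (F→P), site 38 (N→K), site 41 (F→S).
35 of the 40 comparable sites match, so the percent identity is 35/40 × 100 = 87.50%.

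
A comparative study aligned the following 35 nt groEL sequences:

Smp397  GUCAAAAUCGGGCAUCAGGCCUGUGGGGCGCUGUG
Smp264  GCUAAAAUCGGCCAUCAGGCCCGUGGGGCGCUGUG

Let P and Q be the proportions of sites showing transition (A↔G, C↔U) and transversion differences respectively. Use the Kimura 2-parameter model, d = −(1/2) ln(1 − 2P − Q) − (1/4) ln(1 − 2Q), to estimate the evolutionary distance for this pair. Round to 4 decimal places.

0.1263

Mismatches occur at site 2 (U/C, transition), site 3 (C/U, transition), site 12 (G/C, transversion), site 22 (U/C, transition).
Of the 4 differences, 3 transitions and 1 transversion over 35 sites: P = 3/35 = 0.085714, Q = 1/35 = 0.028571.
d = −0.5·ln(0.800001) − 0.25·ln(0.942858) = −0.5·(-0.223142) − 0.25·(-0.058840) = 0.1263.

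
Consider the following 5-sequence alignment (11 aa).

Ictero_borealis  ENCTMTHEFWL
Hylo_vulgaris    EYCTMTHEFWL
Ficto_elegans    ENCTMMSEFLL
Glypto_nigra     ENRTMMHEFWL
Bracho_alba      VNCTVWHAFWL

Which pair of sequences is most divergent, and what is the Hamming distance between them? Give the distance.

Pairwise Hamming distances:
  Ictero_borealis vs Hylo_vulgaris: 1
  Ictero_borealis vs Ficto_elegans: 3
  Ictero_borealis vs Glypto_nigra: 2
  Ictero_borealis vs Bracho_alba: 4
  Hylo_vulgaris vs Ficto_elegans: 4
  Hylo_vulgaris vs Glypto_nigra: 3
  Hylo_vulgaris vs Bracho_alba: 5
  Ficto_elegans vs Glypto_nigra: 3
  Ficto_elegans vs Bracho_alba: 6
  Glypto_nigra vs Bracho_alba: 5
The largest is 6, between Ficto_elegans and Bracho_alba.

6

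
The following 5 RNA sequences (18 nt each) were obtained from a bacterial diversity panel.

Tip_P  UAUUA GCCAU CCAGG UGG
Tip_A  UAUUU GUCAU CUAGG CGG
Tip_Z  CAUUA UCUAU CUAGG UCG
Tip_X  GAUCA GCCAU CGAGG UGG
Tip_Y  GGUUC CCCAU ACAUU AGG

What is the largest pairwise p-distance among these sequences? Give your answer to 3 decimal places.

0.611

Pairwise Hamming distances:
  Tip_P vs Tip_A: 4
  Tip_P vs Tip_Z: 5
  Tip_P vs Tip_X: 3
  Tip_P vs Tip_Y: 8
  Tip_A vs Tip_Z: 7
  Tip_A vs Tip_X: 6
  Tip_A vs Tip_Y: 10
  Tip_Z vs Tip_X: 6
  Tip_Z vs Tip_Y: 11
  Tip_X vs Tip_Y: 9
The largest is 11 mismatches, between Tip_Z and Tip_Y; p = 11/18 = 0.611.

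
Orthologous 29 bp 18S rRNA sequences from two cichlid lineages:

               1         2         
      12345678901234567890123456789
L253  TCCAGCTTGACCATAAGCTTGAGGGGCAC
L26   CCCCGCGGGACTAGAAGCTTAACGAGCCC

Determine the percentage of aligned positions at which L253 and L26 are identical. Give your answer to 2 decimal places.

Differing sites — 1:T/C; 4:A/C; 7:T/G; 8:T/G; 12:C/T; 14:T/G; 21:G/A; 23:G/C; 25:G/A; 28:A/C.
19 of the 29 sites match, so the percent identity is 19/29 × 100 = 65.52%.

65.52%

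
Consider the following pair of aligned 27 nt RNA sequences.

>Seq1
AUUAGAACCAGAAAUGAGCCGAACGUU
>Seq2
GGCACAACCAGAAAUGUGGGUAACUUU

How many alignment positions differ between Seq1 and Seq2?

9

Mismatches occur at site 1 (A↔G), site 2 (U↔G), site 3 (U↔C), site 5 (G↔C), site 17 (A↔U), site 19 (C↔G), site 20 (C↔G), site 21 (G↔U), site 25 (G↔U).
That gives 9 mismatches out of 27 aligned sites, so the Hamming distance is 9.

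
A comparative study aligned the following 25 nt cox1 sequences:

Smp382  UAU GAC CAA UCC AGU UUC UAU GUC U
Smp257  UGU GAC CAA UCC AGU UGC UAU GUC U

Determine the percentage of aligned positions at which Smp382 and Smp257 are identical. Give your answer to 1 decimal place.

92.0%

Differing sites — 2:A/G; 17:U/G.
23 of the 25 sites match, so the percent identity is 23/25 × 100 = 92.0%.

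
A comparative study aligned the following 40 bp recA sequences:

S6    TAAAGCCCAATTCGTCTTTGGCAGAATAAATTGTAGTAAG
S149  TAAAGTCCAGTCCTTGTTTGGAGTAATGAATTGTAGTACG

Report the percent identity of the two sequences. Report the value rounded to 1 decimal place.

75.0%

Mismatches occur at site 6 (C→T), site 10 (A→G), site 12 (T→C), site 14 (G→T), site 16 (C→G), site 22 (C→A), site 23 (A→G), site 24 (G→T), site 28 (A→G), site 39 (A→C).
30 of the 40 sites match, so the percent identity is 30/40 × 100 = 75.0%.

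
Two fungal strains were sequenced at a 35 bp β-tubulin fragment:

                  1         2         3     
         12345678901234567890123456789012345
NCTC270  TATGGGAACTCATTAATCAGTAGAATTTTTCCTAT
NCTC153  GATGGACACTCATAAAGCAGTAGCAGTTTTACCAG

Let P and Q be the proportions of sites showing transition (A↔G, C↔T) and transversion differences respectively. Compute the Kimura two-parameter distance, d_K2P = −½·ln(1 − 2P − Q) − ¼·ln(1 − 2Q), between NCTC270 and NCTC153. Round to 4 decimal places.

Mismatches occur at site 1 (T→G, transversion), site 6 (G→A, transition), site 7 (A→C, transversion), site 14 (T→A, transversion), site 17 (T→G, transversion), site 24 (A→C, transversion), site 26 (T→G, transversion), site 31 (C→A, transversion), site 33 (T→C, transition), site 35 (T→G, transversion).
Of the 10 differences, 2 transitions and 8 transversions over 35 sites: P = 2/35 = 0.057143, Q = 8/35 = 0.228571.
d = −0.5·ln(0.657143) − 0.25·ln(0.542858) = −0.5·(-0.419854) − 0.25·(-0.610908) = 0.3627.

0.3627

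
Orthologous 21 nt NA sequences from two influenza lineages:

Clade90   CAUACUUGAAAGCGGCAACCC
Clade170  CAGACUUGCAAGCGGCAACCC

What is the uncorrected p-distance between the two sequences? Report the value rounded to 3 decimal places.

0.095

The sequences differ at positions 3 (U/G), 9 (A/C).
There are 2 differences over 21 sites, so p = 2/21 = 0.095.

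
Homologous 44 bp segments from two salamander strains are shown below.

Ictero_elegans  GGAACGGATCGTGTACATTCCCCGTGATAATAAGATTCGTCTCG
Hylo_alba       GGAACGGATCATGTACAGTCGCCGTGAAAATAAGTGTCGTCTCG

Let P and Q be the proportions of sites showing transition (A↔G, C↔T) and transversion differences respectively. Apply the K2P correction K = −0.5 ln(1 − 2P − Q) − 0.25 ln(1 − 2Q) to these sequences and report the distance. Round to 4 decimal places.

0.1511

The sequences differ at positions 11 (G/A, transition), 18 (T/G, transversion), 21 (C/G, transversion), 28 (T/A, transversion), 35 (A/T, transversion), 36 (T/G, transversion).
Of the 6 differences, 1 transition and 5 transversions over 44 sites: P = 1/44 = 0.022727, Q = 5/44 = 0.113636.
d = −0.5·ln(0.840910) − 0.25·ln(0.772728) = −0.5·(-0.173271) − 0.25·(-0.257828) = 0.1511.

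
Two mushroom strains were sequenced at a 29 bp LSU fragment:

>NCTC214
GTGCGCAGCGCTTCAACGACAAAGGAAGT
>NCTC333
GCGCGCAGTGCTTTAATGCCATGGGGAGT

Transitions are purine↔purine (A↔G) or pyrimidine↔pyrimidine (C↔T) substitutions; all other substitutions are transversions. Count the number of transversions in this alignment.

The sequences differ at positions 2 (T/C, transition), 9 (C/T, transition), 14 (C/T, transition), 17 (C/T, transition), 19 (A/C, transversion), 22 (A/T, transversion), 23 (A/G, transition), 26 (A/G, transition).
Of the 8 differences, 6 transitions and 2 transversions, so the answer is 2.

2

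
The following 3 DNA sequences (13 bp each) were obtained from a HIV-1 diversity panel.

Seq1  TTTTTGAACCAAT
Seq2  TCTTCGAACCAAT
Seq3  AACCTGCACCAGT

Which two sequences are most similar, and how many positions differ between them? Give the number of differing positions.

Pairwise Hamming distances:
  Seq1 vs Seq2: 2
  Seq1 vs Seq3: 6
  Seq2 vs Seq3: 7
The smallest is 2, between Seq1 and Seq2.

2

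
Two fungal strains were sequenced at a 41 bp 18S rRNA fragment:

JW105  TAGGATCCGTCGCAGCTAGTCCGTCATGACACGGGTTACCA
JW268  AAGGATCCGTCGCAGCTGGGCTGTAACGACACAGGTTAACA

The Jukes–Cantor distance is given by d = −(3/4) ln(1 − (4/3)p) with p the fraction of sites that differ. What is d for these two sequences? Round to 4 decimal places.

Differing sites — 1:T/A; 18:A/G; 20:T/G; 22:C/T; 25:C/A; 27:T/C; 33:G/A; 39:C/A.
p = 8/41 = 0.195122.
d = −0.75 · ln(1 − (4/3)·0.195122) = −0.75 · ln(0.739837) = −0.75 · (-0.301325) = 0.2260.

0.2260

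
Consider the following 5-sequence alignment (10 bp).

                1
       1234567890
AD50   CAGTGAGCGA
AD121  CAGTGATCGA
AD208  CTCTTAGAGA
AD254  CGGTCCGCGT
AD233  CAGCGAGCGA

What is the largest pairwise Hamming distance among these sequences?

Pairwise Hamming distances:
  AD50 vs AD121: 1
  AD50 vs AD208: 4
  AD50 vs AD254: 4
  AD50 vs AD233: 1
  AD121 vs AD208: 5
  AD121 vs AD254: 5
  AD121 vs AD233: 2
  AD208 vs AD254: 6
  AD208 vs AD233: 5
  AD254 vs AD233: 5
The largest is 6, between AD208 and AD254.

6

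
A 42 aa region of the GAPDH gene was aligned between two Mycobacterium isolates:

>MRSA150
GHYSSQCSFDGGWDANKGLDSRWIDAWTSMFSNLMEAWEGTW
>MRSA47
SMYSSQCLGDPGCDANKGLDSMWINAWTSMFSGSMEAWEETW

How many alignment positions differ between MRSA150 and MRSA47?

11

Mismatches occur at site 1 (G/S), site 2 (H/M), site 8 (S/L), site 9 (F/G), site 11 (G/P), site 13 (W/C), site 22 (R/M), site 25 (D/N), site 33 (N/G), site 34 (L/S), site 40 (G/E).
That gives 11 mismatches out of 42 aligned sites, so the Hamming distance is 11.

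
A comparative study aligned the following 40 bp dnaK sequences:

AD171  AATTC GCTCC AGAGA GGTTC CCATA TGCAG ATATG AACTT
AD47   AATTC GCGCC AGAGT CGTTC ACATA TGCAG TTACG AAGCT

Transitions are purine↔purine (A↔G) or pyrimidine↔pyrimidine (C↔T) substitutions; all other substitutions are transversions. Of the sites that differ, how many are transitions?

2

Mismatches occur at site 8 (T/G, transversion), site 15 (A/T, transversion), site 16 (G/C, transversion), site 21 (C/A, transversion), site 31 (A/T, transversion), site 34 (T/C, transition), site 38 (C/G, transversion), site 39 (T/C, transition).
Of the 8 differences, 2 transitions and 6 transversions, so the answer is 2.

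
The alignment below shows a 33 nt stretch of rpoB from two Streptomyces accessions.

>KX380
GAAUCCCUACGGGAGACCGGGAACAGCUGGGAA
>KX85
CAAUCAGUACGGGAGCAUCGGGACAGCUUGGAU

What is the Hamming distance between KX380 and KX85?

10

Mismatches occur at site 1 (G/C), site 6 (C/A), site 7 (C/G), site 16 (A/C), site 17 (C/A), site 18 (C/U), site 19 (G/C), site 22 (A/G), site 29 (G/U), site 33 (A/U).
That gives 10 mismatches out of 33 aligned sites, so the Hamming distance is 10.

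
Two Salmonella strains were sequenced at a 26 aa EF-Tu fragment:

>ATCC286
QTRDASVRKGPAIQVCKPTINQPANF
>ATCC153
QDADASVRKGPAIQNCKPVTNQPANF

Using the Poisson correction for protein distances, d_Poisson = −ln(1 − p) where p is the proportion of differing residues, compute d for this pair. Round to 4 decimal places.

0.2136

The sequences differ at positions 2 (T/D), 3 (R/A), 15 (V/N), 19 (T/V), 20 (I/T).
p = 5/26 = 0.192308.
d = −ln(1 − 0.192308) = −ln(0.807692) = 0.2136.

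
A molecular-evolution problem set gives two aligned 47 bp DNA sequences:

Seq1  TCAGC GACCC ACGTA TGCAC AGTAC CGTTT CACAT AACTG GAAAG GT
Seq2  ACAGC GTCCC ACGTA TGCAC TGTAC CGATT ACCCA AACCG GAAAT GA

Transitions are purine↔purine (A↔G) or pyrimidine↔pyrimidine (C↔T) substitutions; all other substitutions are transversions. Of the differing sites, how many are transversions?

10

The sequences differ at positions 1 (T/A, transversion), 7 (A/T, transversion), 21 (A/T, transversion), 28 (T/A, transversion), 31 (C/A, transversion), 32 (A/C, transversion), 34 (A/C, transversion), 35 (T/A, transversion), 39 (T/C, transition), 45 (G/T, transversion), 47 (T/A, transversion).
Of the 11 differences, 1 transition and 10 transversions, so the answer is 10.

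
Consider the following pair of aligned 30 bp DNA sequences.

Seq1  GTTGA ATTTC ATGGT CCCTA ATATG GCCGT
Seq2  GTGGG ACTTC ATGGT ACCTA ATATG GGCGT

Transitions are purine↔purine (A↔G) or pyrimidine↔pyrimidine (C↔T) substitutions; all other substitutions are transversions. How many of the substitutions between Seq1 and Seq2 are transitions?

2

The sequences differ at positions 3 (T/G, transversion), 5 (A/G, transition), 7 (T/C, transition), 16 (C/A, transversion), 27 (C/G, transversion).
Of the 5 differences, 2 transitions and 3 transversions, so the answer is 2.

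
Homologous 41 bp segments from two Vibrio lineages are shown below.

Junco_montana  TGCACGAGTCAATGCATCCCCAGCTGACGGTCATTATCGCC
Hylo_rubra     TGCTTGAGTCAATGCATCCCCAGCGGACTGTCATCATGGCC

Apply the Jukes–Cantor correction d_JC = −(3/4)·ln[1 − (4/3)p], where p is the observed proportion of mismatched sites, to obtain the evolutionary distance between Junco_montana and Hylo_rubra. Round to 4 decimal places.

0.1628

The sequences differ at positions 4 (A/T), 5 (C/T), 25 (T/G), 29 (G/T), 35 (T/C), 38 (C/G).
p = 6/41 = 0.146341.
d = −0.75 · ln(1 − (4/3)·0.146341) = −0.75 · ln(0.804879) = −0.75 · (-0.217063) = 0.1628.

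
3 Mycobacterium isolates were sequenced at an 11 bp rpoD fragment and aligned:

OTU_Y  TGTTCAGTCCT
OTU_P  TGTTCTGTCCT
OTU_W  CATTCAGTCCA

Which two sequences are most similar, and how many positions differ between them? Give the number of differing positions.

1

Pairwise Hamming distances:
  OTU_Y vs OTU_P: 1
  OTU_Y vs OTU_W: 3
  OTU_P vs OTU_W: 4
The smallest is 1, between OTU_Y and OTU_P.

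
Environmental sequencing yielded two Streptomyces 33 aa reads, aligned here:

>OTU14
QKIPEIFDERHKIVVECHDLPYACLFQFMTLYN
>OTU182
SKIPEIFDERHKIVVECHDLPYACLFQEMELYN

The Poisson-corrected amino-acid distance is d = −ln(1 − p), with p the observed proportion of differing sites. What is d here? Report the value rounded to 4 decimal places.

The sequences differ at positions 1 (Q/S), 28 (F/E), 30 (T/E).
p = 3/33 = 0.090909.
d = −ln(1 − 0.090909) = −ln(0.909091) = 0.0953.

0.0953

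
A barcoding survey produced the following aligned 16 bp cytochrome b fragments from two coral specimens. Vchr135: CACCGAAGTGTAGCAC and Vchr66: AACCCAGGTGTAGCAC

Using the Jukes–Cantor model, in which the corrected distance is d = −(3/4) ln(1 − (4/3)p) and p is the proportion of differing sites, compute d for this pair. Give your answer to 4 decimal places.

0.2158

The sequences differ at positions 1 (C/A), 5 (G/C), 7 (A/G).
p = 3/16 = 0.187500.
d = −0.75 · ln(1 − (4/3)·0.187500) = −0.75 · ln(0.750000) = −0.75 · (-0.287682) = 0.2158.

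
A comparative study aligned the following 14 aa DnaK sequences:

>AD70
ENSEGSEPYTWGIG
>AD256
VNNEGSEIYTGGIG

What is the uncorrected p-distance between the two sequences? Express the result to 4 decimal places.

Mismatches occur at site 1 (E/V), site 3 (S/N), site 8 (P/I), site 11 (W/G).
There are 4 differences over 14 sites, so p = 4/14 = 0.2857.

0.2857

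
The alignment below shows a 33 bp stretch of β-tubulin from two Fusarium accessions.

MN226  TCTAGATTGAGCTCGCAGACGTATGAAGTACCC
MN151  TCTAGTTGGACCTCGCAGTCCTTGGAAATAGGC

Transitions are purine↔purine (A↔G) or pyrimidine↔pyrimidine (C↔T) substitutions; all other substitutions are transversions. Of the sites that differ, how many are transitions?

1

Mismatches occur at site 6 (A→T, transversion), site 8 (T→G, transversion), site 11 (G→C, transversion), site 19 (A→T, transversion), site 21 (G→C, transversion), site 23 (A→T, transversion), site 24 (T→G, transversion), site 28 (G→A, transition), site 31 (C→G, transversion), site 32 (C→G, transversion).
Of the 10 differences, 1 transition and 9 transversions, so the answer is 1.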